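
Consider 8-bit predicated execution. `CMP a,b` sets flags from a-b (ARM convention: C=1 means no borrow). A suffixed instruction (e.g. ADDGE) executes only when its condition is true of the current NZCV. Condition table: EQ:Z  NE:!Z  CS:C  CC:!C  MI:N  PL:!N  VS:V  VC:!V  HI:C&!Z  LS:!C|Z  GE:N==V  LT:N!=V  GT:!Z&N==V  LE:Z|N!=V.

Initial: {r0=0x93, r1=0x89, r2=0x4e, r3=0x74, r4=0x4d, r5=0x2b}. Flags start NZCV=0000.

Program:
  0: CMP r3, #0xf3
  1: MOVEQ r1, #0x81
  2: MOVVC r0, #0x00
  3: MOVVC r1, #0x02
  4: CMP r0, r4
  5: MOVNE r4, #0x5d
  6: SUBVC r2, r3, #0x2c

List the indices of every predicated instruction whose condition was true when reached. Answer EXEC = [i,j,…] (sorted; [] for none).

EXEC = [5]

[0] flags=1001 → (cmp)
[1] flags=1001 EQ?F → skip
[2] flags=1001 VC?F → skip
[3] flags=1001 VC?F → skip
[4] flags=0011 → (cmp)
[5] flags=0011 NE?T → r4=0x5d
[6] flags=0011 VC?F → skip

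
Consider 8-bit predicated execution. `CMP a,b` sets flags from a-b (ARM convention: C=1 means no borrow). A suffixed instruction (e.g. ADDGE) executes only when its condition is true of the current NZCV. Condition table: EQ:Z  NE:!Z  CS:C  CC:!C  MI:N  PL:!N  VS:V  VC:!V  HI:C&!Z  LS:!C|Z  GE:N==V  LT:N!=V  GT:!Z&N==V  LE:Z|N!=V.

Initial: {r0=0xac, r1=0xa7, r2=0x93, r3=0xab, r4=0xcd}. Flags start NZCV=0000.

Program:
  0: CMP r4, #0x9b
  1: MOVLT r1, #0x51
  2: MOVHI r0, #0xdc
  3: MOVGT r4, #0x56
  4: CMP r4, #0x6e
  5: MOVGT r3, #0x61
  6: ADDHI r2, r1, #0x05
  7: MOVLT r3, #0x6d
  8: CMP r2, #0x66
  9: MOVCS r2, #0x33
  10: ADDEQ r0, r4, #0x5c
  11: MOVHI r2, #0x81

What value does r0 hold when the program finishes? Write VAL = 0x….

VAL = 0xdc

[0] flags=0010 → (cmp)
[1] flags=0010 LT?F → skip
[2] flags=0010 HI?T → r0=0xdc
[3] flags=0010 GT?T → r4=0x56
[4] flags=1000 → (cmp)
[5] flags=1000 GT?F → skip
[6] flags=1000 HI?F → skip
[7] flags=1000 LT?T → r3=0x6d
[8] flags=0011 → (cmp)
[9] flags=0011 CS?T → r2=0x33
[10] flags=0011 EQ?F → skip
[11] flags=0011 HI?T → r2=0x81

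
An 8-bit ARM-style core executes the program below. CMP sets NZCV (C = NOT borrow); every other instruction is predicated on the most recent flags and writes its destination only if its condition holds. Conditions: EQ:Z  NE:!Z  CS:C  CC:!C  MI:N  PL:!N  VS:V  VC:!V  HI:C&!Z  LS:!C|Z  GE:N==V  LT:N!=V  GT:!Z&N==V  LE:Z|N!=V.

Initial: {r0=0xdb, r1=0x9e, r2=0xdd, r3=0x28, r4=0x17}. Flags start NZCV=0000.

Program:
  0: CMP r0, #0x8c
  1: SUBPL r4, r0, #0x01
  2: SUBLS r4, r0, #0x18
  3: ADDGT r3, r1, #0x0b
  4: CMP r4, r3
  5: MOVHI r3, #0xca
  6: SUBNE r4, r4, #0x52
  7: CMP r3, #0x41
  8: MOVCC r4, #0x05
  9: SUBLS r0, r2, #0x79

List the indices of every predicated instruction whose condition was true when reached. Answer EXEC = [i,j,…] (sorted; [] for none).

[0] flags=0010 → (cmp)
[1] flags=0010 PL?T → r4=0xda
[2] flags=0010 LS?F → skip
[3] flags=0010 GT?T → r3=0xa9
[4] flags=0010 → (cmp)
[5] flags=0010 HI?T → r3=0xca
[6] flags=0010 NE?T → r4=0x88
[7] flags=1010 → (cmp)
[8] flags=1010 CC?F → skip
[9] flags=1010 LS?F → skip

EXEC = [1,3,5,6]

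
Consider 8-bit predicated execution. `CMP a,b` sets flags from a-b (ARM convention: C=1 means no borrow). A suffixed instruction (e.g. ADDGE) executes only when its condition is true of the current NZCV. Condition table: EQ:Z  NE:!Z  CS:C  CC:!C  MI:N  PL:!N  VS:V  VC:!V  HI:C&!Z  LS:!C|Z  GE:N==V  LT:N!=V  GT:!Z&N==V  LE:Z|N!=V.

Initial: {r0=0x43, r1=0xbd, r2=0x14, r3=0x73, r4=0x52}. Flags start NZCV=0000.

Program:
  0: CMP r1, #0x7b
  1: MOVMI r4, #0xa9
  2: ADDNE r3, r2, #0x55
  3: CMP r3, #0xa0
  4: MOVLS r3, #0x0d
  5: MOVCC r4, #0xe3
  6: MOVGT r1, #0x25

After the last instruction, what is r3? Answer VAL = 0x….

[0] flags=0011 → (cmp)
[1] flags=0011 MI?F → skip
[2] flags=0011 NE?T → r3=0x69
[3] flags=1001 → (cmp)
[4] flags=1001 LS?T → r3=0x0d
[5] flags=1001 CC?T → r4=0xe3
[6] flags=1001 GT?T → r1=0x25

VAL = 0x0d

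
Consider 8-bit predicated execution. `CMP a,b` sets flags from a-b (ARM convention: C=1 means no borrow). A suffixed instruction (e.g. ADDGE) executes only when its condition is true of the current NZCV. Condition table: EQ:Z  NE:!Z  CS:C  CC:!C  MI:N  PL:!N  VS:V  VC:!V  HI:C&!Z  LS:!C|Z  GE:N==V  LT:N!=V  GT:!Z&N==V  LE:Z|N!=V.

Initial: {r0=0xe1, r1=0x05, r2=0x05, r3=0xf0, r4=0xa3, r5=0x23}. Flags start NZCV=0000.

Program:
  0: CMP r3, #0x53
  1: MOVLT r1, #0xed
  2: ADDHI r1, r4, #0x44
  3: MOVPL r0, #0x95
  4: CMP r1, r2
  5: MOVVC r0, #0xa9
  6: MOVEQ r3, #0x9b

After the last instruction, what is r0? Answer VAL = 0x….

0: ✓ CMP  NZCV=1010
1: ✓ MOVLT  r1←0xed
2: ✓ ADDHI  r1←0xe7
3: · MOVPL
4: ✓ CMP  NZCV=1010
5: ✓ MOVVC  r0←0xa9
6: · MOVEQ

VAL = 0xa9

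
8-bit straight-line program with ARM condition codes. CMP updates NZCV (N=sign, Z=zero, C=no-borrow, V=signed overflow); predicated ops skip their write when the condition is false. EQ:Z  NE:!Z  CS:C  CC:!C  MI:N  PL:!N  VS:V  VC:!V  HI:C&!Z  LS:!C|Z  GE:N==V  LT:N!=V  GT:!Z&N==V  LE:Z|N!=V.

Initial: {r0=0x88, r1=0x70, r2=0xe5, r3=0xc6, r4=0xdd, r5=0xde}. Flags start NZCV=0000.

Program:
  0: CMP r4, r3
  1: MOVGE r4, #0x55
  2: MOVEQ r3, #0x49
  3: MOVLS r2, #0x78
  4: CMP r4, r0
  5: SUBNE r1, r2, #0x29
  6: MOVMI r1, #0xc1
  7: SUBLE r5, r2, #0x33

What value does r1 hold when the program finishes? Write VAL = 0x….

0: ✓ CMP  NZCV=0010
1: ✓ MOVGE  r4←0x55
2: · MOVEQ
3: · MOVLS
4: ✓ CMP  NZCV=1001
5: ✓ SUBNE  r1←0xbc
6: ✓ MOVMI  r1←0xc1
7: · SUBLE

VAL = 0xc1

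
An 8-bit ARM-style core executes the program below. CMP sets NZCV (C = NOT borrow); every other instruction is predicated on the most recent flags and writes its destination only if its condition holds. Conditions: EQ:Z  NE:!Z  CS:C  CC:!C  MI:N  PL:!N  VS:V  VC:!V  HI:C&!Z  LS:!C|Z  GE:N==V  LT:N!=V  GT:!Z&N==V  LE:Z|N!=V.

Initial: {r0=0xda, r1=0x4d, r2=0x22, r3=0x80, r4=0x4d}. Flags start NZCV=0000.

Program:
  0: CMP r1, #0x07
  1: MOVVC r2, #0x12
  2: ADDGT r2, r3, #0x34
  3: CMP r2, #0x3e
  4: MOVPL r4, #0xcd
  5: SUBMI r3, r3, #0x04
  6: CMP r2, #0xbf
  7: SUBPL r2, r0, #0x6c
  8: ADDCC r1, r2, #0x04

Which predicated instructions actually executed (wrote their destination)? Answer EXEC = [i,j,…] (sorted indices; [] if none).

[0] flags=0010 → (cmp)
[1] flags=0010 VC?T → r2=0x12
[2] flags=0010 GT?T → r2=0xb4
[3] flags=0011 → (cmp)
[4] flags=0011 PL?T → r4=0xcd
[5] flags=0011 MI?F → skip
[6] flags=1000 → (cmp)
[7] flags=1000 PL?F → skip
[8] flags=1000 CC?T → r1=0xb8

EXEC = [1,2,4,8]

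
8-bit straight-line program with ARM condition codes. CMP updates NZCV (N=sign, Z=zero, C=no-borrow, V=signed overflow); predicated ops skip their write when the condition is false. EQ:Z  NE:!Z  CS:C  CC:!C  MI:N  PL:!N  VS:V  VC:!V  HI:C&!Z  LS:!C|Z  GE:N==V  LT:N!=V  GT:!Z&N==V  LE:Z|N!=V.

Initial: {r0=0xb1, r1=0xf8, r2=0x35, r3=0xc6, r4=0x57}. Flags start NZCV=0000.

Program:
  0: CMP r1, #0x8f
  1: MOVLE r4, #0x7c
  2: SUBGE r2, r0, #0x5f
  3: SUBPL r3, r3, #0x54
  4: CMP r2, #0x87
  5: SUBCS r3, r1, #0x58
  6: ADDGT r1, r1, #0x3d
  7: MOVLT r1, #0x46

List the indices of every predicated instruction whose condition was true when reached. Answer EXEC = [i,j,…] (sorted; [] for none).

0: ✓ CMP  NZCV=0010
1: · MOVLE
2: ✓ SUBGE  r2←0x52
3: ✓ SUBPL  r3←0x72
4: ✓ CMP  NZCV=1001
5: · SUBCS
6: ✓ ADDGT  r1←0x35
7: · MOVLT

EXEC = [2,3,6]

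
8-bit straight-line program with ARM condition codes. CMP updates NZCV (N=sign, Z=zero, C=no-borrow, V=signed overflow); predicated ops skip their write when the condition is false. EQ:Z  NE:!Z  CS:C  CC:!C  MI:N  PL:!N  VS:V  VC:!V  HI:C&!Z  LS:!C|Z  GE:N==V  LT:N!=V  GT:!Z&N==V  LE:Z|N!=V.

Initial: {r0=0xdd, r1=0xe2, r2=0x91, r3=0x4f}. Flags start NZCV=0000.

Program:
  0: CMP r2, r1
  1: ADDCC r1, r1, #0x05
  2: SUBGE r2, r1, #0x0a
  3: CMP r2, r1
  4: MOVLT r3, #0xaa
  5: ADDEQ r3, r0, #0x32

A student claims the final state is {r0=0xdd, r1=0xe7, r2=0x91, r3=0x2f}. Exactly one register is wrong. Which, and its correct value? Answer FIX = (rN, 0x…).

FIX = (r3, 0xaa)

[0] flags=1000 → (cmp)
[1] flags=1000 CC?T → r1=0xe7
[2] flags=1000 GE?F → skip
[3] flags=1000 → (cmp)
[4] flags=1000 LT?T → r3=0xaa
[5] flags=1000 EQ?F → skip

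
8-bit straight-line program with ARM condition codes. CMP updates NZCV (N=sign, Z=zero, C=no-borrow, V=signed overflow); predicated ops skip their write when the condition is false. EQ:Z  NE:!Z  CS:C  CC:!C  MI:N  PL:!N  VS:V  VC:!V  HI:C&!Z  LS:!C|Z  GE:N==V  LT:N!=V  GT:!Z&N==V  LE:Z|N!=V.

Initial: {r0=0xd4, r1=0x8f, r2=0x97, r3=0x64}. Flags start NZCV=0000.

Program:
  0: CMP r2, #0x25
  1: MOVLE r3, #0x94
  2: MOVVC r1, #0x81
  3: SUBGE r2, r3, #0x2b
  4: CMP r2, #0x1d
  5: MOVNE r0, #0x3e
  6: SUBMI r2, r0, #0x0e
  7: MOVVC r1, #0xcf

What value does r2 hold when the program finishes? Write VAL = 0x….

[0] flags=0011 → (cmp)
[1] flags=0011 LE?T → r3=0x94
[2] flags=0011 VC?F → skip
[3] flags=0011 GE?F → skip
[4] flags=0011 → (cmp)
[5] flags=0011 NE?T → r0=0x3e
[6] flags=0011 MI?F → skip
[7] flags=0011 VC?F → skip

VAL = 0x97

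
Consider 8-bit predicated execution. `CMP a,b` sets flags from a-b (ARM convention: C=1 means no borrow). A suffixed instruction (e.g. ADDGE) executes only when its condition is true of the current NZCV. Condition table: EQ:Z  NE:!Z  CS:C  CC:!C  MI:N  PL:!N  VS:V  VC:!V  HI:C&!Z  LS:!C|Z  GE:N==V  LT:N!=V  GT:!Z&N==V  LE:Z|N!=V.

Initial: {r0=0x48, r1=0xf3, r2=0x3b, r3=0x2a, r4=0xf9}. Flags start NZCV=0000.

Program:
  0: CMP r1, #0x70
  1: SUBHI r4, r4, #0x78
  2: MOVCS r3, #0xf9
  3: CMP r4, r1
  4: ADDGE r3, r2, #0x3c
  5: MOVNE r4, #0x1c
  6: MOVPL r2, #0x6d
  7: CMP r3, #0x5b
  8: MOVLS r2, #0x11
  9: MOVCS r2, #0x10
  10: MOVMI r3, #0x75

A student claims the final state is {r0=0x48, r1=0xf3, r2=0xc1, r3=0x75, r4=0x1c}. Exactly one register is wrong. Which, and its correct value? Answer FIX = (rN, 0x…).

FIX = (r2, 0x10)

[0] flags=1010 → (cmp)
[1] flags=1010 HI?T → r4=0x81
[2] flags=1010 CS?T → r3=0xf9
[3] flags=1000 → (cmp)
[4] flags=1000 GE?F → skip
[5] flags=1000 NE?T → r4=0x1c
[6] flags=1000 PL?F → skip
[7] flags=1010 → (cmp)
[8] flags=1010 LS?F → skip
[9] flags=1010 CS?T → r2=0x10
[10] flags=1010 MI?T → r3=0x75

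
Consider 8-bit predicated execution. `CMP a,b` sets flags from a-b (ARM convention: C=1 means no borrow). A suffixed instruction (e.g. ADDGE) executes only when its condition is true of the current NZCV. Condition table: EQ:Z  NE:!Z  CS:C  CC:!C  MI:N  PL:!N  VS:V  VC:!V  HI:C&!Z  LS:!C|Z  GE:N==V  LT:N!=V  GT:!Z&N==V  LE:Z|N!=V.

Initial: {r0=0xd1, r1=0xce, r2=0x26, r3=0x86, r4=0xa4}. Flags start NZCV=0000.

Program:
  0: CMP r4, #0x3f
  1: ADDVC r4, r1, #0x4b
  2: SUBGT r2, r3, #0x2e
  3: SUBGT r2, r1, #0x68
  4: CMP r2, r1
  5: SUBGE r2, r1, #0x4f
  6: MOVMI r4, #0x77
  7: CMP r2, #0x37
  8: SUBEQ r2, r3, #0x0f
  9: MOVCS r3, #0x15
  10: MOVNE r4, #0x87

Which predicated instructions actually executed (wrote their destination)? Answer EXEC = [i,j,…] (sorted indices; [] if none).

0: ✓ CMP  NZCV=0011
1: · ADDVC
2: · SUBGT
3: · SUBGT
4: ✓ CMP  NZCV=0000
5: ✓ SUBGE  r2←0x7f
6: · MOVMI
7: ✓ CMP  NZCV=0010
8: · SUBEQ
9: ✓ MOVCS  r3←0x15
10: ✓ MOVNE  r4←0x87

EXEC = [5,9,10]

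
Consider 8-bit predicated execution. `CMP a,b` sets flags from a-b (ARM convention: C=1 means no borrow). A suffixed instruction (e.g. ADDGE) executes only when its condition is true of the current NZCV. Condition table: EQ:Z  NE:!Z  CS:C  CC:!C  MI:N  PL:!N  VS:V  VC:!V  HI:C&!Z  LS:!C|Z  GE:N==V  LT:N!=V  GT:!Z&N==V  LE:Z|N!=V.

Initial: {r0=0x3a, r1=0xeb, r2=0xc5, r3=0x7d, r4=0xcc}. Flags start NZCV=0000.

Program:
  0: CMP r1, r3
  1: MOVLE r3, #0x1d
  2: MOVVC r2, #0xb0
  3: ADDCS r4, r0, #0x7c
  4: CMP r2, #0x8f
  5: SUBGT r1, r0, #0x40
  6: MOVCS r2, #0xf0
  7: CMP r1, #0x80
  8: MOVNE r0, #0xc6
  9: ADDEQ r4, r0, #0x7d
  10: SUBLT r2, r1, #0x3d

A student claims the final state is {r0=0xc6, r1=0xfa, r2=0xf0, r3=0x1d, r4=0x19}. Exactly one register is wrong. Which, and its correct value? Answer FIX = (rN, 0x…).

[0] flags=0011 → (cmp)
[1] flags=0011 LE?T → r3=0x1d
[2] flags=0011 VC?F → skip
[3] flags=0011 CS?T → r4=0xb6
[4] flags=0010 → (cmp)
[5] flags=0010 GT?T → r1=0xfa
[6] flags=0010 CS?T → r2=0xf0
[7] flags=0010 → (cmp)
[8] flags=0010 NE?T → r0=0xc6
[9] flags=0010 EQ?F → skip
[10] flags=0010 LT?F → skip

FIX = (r4, 0xb6)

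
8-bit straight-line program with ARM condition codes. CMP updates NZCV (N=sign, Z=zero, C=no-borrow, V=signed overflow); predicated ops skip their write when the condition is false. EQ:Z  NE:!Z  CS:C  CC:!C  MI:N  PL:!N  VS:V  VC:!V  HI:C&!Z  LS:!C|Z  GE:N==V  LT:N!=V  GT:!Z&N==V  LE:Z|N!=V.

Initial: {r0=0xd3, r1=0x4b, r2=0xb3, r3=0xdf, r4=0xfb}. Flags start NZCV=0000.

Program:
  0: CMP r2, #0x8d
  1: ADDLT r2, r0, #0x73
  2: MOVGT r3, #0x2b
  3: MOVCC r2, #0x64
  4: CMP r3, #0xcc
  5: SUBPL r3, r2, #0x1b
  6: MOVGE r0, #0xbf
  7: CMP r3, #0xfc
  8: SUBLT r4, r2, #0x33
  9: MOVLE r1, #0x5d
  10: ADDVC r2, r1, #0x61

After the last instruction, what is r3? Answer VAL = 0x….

[0] flags=0010 → (cmp)
[1] flags=0010 LT?F → skip
[2] flags=0010 GT?T → r3=0x2b
[3] flags=0010 CC?F → skip
[4] flags=0000 → (cmp)
[5] flags=0000 PL?T → r3=0x98
[6] flags=0000 GE?T → r0=0xbf
[7] flags=1000 → (cmp)
[8] flags=1000 LT?T → r4=0x80
[9] flags=1000 LE?T → r1=0x5d
[10] flags=1000 VC?T → r2=0xbe

VAL = 0x98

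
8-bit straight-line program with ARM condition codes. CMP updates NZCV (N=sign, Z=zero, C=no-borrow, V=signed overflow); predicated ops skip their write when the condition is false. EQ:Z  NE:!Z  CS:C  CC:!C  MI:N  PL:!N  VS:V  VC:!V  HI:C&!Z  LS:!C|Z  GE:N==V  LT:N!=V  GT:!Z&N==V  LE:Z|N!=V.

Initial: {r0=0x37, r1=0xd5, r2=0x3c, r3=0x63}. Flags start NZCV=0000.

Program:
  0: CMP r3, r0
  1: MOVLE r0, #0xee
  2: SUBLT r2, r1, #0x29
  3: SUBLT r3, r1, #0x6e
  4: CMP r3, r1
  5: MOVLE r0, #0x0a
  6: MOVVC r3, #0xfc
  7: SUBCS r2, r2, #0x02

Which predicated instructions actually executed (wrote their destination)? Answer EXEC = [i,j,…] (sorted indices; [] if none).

EXEC = []

0: ✓ CMP  NZCV=0010
1: · MOVLE
2: · SUBLT
3: · SUBLT
4: ✓ CMP  NZCV=1001
5: · MOVLE
6: · MOVVC
7: · SUBCS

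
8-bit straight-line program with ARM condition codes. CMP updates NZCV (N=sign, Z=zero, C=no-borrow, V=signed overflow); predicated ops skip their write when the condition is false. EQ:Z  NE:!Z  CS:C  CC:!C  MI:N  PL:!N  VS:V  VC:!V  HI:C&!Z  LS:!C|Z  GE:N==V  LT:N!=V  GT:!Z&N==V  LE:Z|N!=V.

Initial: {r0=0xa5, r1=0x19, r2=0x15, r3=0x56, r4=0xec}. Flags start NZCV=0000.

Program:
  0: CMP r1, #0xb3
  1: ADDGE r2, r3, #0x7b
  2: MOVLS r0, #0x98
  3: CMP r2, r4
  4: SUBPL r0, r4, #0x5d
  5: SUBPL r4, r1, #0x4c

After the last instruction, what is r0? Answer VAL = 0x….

0: ✓ CMP  NZCV=0000
1: ✓ ADDGE  r2←0xd1
2: ✓ MOVLS  r0←0x98
3: ✓ CMP  NZCV=1000
4: · SUBPL
5: · SUBPL

VAL = 0x98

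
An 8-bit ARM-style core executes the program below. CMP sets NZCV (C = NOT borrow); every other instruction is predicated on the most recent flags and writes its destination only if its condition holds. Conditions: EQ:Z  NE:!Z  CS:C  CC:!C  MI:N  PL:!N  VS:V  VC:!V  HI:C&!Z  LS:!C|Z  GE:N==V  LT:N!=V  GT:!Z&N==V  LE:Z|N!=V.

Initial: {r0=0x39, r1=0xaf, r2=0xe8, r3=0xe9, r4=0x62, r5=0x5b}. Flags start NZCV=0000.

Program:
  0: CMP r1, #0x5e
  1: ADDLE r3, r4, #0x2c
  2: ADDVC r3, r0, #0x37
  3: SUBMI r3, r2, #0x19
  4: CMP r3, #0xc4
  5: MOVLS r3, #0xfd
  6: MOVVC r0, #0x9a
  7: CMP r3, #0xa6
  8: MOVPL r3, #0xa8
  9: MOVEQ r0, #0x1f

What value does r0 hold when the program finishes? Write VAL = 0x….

[0] flags=0011 → (cmp)
[1] flags=0011 LE?T → r3=0x8e
[2] flags=0011 VC?F → skip
[3] flags=0011 MI?F → skip
[4] flags=1000 → (cmp)
[5] flags=1000 LS?T → r3=0xfd
[6] flags=1000 VC?T → r0=0x9a
[7] flags=0010 → (cmp)
[8] flags=0010 PL?T → r3=0xa8
[9] flags=0010 EQ?F → skip

VAL = 0x9a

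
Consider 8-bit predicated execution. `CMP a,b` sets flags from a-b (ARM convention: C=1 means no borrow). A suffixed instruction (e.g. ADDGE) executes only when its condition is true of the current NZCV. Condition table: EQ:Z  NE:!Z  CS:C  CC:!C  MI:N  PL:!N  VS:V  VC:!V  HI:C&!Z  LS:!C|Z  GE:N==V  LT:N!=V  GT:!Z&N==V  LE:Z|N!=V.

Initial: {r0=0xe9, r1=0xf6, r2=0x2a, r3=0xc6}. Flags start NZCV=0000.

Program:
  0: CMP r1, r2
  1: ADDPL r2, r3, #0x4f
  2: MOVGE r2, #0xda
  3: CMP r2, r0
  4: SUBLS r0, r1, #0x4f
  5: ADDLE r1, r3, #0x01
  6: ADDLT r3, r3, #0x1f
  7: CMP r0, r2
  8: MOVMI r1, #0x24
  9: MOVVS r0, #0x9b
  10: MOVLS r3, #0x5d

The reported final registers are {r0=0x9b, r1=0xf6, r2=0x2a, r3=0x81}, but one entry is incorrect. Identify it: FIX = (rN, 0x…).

FIX = (r3, 0xc6)

[0] flags=1010 → (cmp)
[1] flags=1010 PL?F → skip
[2] flags=1010 GE?F → skip
[3] flags=0000 → (cmp)
[4] flags=0000 LS?T → r0=0xa7
[5] flags=0000 LE?F → skip
[6] flags=0000 LT?F → skip
[7] flags=0011 → (cmp)
[8] flags=0011 MI?F → skip
[9] flags=0011 VS?T → r0=0x9b
[10] flags=0011 LS?F → skip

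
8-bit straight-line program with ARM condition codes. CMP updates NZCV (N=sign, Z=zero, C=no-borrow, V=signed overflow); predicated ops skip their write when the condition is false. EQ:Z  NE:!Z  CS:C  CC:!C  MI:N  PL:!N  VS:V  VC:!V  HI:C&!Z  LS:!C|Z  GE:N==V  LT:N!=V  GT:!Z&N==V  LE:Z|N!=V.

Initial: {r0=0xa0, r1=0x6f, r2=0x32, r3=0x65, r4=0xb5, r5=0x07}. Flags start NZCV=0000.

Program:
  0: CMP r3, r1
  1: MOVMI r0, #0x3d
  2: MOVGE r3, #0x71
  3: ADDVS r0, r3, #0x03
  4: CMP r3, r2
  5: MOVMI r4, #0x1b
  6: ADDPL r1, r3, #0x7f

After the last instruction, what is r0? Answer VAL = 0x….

[0] flags=1000 → (cmp)
[1] flags=1000 MI?T → r0=0x3d
[2] flags=1000 GE?F → skip
[3] flags=1000 VS?F → skip
[4] flags=0010 → (cmp)
[5] flags=0010 MI?F → skip
[6] flags=0010 PL?T → r1=0xe4

VAL = 0x3d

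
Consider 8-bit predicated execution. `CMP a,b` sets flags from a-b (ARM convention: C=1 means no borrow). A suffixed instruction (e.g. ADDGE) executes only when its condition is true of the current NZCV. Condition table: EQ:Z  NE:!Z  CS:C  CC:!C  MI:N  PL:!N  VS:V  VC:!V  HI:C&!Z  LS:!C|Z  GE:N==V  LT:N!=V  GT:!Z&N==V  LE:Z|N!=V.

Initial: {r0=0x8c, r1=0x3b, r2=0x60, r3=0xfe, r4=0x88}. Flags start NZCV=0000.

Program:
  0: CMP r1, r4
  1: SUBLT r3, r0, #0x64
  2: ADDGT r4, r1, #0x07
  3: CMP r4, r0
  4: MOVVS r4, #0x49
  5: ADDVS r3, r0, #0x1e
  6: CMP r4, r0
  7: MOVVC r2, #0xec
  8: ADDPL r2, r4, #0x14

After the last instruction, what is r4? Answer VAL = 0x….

VAL = 0x49

[0] flags=1001 → (cmp)
[1] flags=1001 LT?F → skip
[2] flags=1001 GT?T → r4=0x42
[3] flags=1001 → (cmp)
[4] flags=1001 VS?T → r4=0x49
[5] flags=1001 VS?T → r3=0xaa
[6] flags=1001 → (cmp)
[7] flags=1001 VC?F → skip
[8] flags=1001 PL?F → skip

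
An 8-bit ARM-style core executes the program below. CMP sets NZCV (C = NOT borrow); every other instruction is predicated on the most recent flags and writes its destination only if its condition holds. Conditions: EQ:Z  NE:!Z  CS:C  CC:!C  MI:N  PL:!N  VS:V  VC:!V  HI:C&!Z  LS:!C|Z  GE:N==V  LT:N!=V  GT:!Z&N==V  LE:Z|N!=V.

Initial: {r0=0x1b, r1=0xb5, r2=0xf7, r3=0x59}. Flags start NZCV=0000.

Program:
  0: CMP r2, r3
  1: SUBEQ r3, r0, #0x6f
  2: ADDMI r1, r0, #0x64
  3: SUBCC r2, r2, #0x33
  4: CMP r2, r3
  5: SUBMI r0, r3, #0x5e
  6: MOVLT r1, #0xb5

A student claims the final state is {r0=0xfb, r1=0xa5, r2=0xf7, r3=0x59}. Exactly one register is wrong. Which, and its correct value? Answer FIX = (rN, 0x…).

FIX = (r1, 0xb5)

[0] flags=1010 → (cmp)
[1] flags=1010 EQ?F → skip
[2] flags=1010 MI?T → r1=0x7f
[3] flags=1010 CC?F → skip
[4] flags=1010 → (cmp)
[5] flags=1010 MI?T → r0=0xfb
[6] flags=1010 LT?T → r1=0xb5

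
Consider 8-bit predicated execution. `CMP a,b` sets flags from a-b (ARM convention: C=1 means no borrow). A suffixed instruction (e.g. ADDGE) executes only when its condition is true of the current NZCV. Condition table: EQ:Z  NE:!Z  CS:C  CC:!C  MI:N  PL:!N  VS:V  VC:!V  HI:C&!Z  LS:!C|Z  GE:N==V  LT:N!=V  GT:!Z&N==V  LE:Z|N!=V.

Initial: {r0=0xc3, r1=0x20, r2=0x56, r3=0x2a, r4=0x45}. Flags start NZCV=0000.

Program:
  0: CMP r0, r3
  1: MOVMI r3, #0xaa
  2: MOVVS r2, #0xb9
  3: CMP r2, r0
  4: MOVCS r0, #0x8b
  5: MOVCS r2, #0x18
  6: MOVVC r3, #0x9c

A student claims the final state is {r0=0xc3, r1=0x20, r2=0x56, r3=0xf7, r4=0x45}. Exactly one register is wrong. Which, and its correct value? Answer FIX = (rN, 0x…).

FIX = (r3, 0xaa)

0: ✓ CMP  NZCV=1010
1: ✓ MOVMI  r3←0xaa
2: · MOVVS
3: ✓ CMP  NZCV=1001
4: · MOVCS
5: · MOVCS
6: · MOVVC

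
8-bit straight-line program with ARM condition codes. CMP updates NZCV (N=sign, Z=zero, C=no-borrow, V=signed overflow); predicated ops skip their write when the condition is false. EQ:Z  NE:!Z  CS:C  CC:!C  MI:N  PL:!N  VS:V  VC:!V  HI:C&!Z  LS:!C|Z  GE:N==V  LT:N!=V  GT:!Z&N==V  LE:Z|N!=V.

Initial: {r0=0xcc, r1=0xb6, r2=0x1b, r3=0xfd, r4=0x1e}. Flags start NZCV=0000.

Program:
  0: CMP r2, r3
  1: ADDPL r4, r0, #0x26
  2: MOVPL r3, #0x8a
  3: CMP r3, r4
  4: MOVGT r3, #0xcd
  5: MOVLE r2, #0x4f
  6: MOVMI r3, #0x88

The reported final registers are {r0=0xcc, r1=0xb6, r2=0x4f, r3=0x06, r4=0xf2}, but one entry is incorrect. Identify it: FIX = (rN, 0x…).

FIX = (r3, 0x88)

0: ✓ CMP  NZCV=0000
1: ✓ ADDPL  r4←0xf2
2: ✓ MOVPL  r3←0x8a
3: ✓ CMP  NZCV=1000
4: · MOVGT
5: ✓ MOVLE  r2←0x4f
6: ✓ MOVMI  r3←0x88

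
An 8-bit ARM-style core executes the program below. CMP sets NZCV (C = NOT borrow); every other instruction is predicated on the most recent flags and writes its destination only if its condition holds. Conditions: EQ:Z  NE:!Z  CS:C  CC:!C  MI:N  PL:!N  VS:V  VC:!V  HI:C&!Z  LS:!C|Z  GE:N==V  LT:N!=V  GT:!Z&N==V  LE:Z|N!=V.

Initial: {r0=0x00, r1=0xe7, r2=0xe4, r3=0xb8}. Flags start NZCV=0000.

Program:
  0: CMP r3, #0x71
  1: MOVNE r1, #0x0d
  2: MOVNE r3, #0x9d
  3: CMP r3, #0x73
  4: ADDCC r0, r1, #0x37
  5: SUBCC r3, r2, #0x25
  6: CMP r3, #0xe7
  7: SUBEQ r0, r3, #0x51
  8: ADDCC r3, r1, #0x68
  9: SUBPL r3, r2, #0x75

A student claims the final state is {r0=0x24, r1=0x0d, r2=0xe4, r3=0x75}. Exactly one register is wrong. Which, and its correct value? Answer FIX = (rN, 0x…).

[0] flags=0011 → (cmp)
[1] flags=0011 NE?T → r1=0x0d
[2] flags=0011 NE?T → r3=0x9d
[3] flags=0011 → (cmp)
[4] flags=0011 CC?F → skip
[5] flags=0011 CC?F → skip
[6] flags=1000 → (cmp)
[7] flags=1000 EQ?F → skip
[8] flags=1000 CC?T → r3=0x75
[9] flags=1000 PL?F → skip

FIX = (r0, 0x00)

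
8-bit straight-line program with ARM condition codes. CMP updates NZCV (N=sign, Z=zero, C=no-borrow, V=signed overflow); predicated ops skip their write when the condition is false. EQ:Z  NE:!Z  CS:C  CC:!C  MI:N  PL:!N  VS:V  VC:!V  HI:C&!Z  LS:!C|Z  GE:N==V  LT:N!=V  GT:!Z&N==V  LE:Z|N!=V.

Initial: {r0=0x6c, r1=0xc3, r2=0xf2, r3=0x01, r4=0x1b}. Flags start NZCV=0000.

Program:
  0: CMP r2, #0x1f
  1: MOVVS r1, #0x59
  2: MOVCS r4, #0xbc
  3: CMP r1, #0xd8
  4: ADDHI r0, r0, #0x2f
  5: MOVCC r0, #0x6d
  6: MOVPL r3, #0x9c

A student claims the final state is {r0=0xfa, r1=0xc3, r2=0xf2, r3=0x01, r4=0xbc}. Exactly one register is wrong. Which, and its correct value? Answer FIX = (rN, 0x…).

FIX = (r0, 0x6d)

0: ✓ CMP  NZCV=1010
1: · MOVVS
2: ✓ MOVCS  r4←0xbc
3: ✓ CMP  NZCV=1000
4: · ADDHI
5: ✓ MOVCC  r0←0x6d
6: · MOVPL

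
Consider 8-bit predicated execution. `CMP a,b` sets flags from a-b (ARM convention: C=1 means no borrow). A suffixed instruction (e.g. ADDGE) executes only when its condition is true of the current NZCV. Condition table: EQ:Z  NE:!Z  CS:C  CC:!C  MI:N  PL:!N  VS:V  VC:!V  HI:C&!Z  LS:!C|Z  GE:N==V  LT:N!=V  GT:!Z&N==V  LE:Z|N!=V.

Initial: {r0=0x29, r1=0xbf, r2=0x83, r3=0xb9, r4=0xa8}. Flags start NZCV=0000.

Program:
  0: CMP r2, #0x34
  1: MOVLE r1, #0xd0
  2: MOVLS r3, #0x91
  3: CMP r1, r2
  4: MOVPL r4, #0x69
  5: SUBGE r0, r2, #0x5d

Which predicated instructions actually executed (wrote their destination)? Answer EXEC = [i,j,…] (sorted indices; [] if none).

EXEC = [1,4,5]

0: ✓ CMP  NZCV=0011
1: ✓ MOVLE  r1←0xd0
2: · MOVLS
3: ✓ CMP  NZCV=0010
4: ✓ MOVPL  r4←0x69
5: ✓ SUBGE  r0←0x26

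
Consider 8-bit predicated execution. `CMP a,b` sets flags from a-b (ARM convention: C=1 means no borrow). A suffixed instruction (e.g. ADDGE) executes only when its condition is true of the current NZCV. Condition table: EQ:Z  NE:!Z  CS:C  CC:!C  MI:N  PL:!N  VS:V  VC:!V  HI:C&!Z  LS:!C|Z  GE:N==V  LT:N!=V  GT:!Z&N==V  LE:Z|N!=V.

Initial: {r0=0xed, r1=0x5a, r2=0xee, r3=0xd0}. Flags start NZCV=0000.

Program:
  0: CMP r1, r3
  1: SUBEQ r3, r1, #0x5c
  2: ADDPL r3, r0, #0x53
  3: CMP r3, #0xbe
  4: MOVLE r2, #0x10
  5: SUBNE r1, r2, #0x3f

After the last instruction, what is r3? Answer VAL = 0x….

VAL = 0xd0

[0] flags=1001 → (cmp)
[1] flags=1001 EQ?F → skip
[2] flags=1001 PL?F → skip
[3] flags=0010 → (cmp)
[4] flags=0010 LE?F → skip
[5] flags=0010 NE?T → r1=0xaf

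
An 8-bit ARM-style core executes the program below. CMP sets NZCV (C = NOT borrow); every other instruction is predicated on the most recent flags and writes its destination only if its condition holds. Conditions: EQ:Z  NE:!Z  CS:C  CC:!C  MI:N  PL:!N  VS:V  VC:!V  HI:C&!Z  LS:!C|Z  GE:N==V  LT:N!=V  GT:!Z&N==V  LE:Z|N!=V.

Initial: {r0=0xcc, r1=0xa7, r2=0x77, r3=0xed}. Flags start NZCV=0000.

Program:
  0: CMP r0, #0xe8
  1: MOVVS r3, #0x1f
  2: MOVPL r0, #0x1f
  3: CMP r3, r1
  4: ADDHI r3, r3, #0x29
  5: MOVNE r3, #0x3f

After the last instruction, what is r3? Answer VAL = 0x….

VAL = 0x3f

0: ✓ CMP  NZCV=1000
1: · MOVVS
2: · MOVPL
3: ✓ CMP  NZCV=0010
4: ✓ ADDHI  r3←0x16
5: ✓ MOVNE  r3←0x3f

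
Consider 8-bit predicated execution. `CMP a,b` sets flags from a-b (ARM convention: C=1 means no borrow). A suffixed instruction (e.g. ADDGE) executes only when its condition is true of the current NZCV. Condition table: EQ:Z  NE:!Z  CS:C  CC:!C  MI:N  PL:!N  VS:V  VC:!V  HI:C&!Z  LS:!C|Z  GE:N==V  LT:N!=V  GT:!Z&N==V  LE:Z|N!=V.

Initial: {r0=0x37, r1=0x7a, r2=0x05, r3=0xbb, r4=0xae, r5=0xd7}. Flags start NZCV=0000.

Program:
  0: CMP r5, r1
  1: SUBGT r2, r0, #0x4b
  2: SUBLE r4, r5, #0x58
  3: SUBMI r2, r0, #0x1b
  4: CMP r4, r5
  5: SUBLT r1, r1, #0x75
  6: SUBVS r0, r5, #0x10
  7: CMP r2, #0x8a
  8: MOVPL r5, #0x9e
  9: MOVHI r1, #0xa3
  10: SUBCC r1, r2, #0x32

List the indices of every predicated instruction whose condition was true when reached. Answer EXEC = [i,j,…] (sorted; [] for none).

0: ✓ CMP  NZCV=0011
1: · SUBGT
2: ✓ SUBLE  r4←0x7f
3: · SUBMI
4: ✓ CMP  NZCV=1001
5: · SUBLT
6: ✓ SUBVS  r0←0xc7
7: ✓ CMP  NZCV=0000
8: ✓ MOVPL  r5←0x9e
9: · MOVHI
10: ✓ SUBCC  r1←0xd3

EXEC = [2,6,8,10]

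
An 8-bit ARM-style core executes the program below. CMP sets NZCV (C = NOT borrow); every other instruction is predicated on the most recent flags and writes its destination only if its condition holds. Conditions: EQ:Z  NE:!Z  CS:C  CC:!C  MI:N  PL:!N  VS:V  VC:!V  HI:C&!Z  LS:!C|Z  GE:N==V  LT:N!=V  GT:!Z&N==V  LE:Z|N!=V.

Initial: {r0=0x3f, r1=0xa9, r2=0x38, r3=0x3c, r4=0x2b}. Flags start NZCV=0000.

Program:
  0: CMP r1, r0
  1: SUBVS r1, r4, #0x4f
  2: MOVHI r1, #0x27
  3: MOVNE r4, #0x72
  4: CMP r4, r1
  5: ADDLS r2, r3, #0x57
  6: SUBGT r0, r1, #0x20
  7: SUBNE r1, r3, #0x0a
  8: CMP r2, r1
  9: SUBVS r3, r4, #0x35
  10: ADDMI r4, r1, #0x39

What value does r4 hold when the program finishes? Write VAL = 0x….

[0] flags=0011 → (cmp)
[1] flags=0011 VS?T → r1=0xdc
[2] flags=0011 HI?T → r1=0x27
[3] flags=0011 NE?T → r4=0x72
[4] flags=0010 → (cmp)
[5] flags=0010 LS?F → skip
[6] flags=0010 GT?T → r0=0x07
[7] flags=0010 NE?T → r1=0x32
[8] flags=0010 → (cmp)
[9] flags=0010 VS?F → skip
[10] flags=0010 MI?F → skip

VAL = 0x72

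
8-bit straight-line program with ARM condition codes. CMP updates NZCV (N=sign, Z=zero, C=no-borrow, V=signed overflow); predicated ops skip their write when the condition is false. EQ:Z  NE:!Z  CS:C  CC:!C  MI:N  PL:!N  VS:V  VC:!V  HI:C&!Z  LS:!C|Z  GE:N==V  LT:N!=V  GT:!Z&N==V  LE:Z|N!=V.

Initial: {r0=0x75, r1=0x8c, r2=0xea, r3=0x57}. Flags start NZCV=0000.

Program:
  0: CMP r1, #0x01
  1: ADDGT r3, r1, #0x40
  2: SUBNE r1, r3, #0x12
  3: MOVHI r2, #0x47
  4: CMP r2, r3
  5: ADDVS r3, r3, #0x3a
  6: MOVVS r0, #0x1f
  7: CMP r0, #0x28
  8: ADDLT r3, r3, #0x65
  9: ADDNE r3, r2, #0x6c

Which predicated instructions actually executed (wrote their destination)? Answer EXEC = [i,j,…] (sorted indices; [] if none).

0: ✓ CMP  NZCV=1010
1: · ADDGT
2: ✓ SUBNE  r1←0x45
3: ✓ MOVHI  r2←0x47
4: ✓ CMP  NZCV=1000
5: · ADDVS
6: · MOVVS
7: ✓ CMP  NZCV=0010
8: · ADDLT
9: ✓ ADDNE  r3←0xb3

EXEC = [2,3,9]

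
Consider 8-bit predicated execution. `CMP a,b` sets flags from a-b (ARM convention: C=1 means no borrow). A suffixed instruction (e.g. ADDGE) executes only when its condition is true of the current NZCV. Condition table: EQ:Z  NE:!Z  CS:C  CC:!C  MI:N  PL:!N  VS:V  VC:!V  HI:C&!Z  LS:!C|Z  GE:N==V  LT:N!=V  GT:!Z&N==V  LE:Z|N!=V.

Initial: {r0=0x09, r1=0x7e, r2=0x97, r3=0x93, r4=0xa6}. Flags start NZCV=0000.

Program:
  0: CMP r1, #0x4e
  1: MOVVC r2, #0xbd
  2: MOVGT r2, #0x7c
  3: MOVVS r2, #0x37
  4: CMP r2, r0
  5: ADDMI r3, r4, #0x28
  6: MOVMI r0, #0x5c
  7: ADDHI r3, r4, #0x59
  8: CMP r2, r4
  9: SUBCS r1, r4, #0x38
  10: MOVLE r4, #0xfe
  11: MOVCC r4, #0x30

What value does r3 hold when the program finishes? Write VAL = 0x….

VAL = 0xff

0: ✓ CMP  NZCV=0010
1: ✓ MOVVC  r2←0xbd
2: ✓ MOVGT  r2←0x7c
3: · MOVVS
4: ✓ CMP  NZCV=0010
5: · ADDMI
6: · MOVMI
7: ✓ ADDHI  r3←0xff
8: ✓ CMP  NZCV=1001
9: · SUBCS
10: · MOVLE
11: ✓ MOVCC  r4←0x30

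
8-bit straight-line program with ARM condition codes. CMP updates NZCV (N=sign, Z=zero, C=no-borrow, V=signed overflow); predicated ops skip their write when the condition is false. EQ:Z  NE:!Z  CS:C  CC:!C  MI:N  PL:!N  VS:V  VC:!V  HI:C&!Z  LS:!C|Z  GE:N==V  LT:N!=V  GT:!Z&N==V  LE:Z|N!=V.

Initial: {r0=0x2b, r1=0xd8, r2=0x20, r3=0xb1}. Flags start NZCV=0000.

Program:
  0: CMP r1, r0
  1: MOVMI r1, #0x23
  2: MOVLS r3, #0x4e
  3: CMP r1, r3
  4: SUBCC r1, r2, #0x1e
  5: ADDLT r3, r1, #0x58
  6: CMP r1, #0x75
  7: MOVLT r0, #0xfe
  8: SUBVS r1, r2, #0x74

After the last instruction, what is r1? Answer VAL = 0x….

VAL = 0x02

0: ✓ CMP  NZCV=1010
1: ✓ MOVMI  r1←0x23
2: · MOVLS
3: ✓ CMP  NZCV=0000
4: ✓ SUBCC  r1←0x02
5: · ADDLT
6: ✓ CMP  NZCV=1000
7: ✓ MOVLT  r0←0xfe
8: · SUBVS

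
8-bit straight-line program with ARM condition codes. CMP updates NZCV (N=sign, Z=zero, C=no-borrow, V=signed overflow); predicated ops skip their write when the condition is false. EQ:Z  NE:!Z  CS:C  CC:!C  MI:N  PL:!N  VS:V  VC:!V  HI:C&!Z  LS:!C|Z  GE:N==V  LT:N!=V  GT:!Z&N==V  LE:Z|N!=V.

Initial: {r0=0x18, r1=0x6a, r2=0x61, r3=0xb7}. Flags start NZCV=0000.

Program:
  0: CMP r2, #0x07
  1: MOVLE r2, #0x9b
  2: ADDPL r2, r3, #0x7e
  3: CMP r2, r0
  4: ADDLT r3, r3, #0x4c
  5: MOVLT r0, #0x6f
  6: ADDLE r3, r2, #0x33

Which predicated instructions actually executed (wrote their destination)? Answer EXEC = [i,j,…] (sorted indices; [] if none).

EXEC = [2]

[0] flags=0010 → (cmp)
[1] flags=0010 LE?F → skip
[2] flags=0010 PL?T → r2=0x35
[3] flags=0010 → (cmp)
[4] flags=0010 LT?F → skip
[5] flags=0010 LT?F → skip
[6] flags=0010 LE?F → skip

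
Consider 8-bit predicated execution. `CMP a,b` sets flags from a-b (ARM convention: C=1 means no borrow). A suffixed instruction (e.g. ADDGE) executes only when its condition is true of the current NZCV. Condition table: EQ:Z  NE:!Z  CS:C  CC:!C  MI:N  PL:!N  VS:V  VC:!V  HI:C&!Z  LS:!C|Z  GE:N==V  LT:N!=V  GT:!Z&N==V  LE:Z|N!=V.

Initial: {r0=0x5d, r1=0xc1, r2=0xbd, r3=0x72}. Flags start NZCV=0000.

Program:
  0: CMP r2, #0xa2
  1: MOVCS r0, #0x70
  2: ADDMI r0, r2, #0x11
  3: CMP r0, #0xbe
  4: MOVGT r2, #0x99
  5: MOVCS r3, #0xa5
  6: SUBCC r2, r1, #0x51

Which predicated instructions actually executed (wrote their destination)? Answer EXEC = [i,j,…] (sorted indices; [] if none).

0: ✓ CMP  NZCV=0010
1: ✓ MOVCS  r0←0x70
2: · ADDMI
3: ✓ CMP  NZCV=1001
4: ✓ MOVGT  r2←0x99
5: · MOVCS
6: ✓ SUBCC  r2←0x70

EXEC = [1,4,6]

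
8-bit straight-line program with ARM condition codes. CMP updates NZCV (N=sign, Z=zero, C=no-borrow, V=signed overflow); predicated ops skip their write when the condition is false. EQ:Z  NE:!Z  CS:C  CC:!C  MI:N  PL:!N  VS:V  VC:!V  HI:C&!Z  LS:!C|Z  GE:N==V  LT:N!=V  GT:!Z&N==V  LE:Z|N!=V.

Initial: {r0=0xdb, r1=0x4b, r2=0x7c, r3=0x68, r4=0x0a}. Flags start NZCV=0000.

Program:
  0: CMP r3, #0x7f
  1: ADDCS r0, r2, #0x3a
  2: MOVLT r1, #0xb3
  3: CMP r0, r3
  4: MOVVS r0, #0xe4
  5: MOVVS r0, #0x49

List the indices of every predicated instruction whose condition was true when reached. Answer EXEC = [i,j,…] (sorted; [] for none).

EXEC = [2,4,5]

0: ✓ CMP  NZCV=1000
1: · ADDCS
2: ✓ MOVLT  r1←0xb3
3: ✓ CMP  NZCV=0011
4: ✓ MOVVS  r0←0xe4
5: ✓ MOVVS  r0←0x49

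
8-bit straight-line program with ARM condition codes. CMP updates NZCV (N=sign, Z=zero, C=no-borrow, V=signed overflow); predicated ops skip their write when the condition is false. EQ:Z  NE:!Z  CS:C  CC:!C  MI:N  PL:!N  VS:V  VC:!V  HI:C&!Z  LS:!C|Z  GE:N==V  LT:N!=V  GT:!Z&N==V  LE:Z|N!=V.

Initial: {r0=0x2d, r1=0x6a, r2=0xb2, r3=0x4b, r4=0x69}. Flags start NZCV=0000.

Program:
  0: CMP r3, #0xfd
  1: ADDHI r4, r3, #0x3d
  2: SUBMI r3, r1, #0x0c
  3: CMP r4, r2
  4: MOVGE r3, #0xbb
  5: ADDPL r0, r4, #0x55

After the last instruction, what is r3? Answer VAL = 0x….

VAL = 0xbb

0: ✓ CMP  NZCV=0000
1: · ADDHI
2: · SUBMI
3: ✓ CMP  NZCV=1001
4: ✓ MOVGE  r3←0xbb
5: · ADDPL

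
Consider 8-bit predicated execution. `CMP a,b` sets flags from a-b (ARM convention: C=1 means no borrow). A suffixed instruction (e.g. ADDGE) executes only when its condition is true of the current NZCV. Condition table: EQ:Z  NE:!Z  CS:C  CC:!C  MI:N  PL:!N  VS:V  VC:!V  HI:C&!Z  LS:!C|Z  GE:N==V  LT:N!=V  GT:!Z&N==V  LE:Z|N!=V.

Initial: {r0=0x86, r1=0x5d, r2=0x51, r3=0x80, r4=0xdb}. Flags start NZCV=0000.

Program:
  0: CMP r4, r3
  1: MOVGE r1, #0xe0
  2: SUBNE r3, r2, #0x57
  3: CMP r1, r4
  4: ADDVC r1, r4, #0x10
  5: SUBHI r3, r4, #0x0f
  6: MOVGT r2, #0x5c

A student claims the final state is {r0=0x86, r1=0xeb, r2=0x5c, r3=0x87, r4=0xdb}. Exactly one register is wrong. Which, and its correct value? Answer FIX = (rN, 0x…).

0: ✓ CMP  NZCV=0010
1: ✓ MOVGE  r1←0xe0
2: ✓ SUBNE  r3←0xfa
3: ✓ CMP  NZCV=0010
4: ✓ ADDVC  r1←0xeb
5: ✓ SUBHI  r3←0xcc
6: ✓ MOVGT  r2←0x5c

FIX = (r3, 0xcc)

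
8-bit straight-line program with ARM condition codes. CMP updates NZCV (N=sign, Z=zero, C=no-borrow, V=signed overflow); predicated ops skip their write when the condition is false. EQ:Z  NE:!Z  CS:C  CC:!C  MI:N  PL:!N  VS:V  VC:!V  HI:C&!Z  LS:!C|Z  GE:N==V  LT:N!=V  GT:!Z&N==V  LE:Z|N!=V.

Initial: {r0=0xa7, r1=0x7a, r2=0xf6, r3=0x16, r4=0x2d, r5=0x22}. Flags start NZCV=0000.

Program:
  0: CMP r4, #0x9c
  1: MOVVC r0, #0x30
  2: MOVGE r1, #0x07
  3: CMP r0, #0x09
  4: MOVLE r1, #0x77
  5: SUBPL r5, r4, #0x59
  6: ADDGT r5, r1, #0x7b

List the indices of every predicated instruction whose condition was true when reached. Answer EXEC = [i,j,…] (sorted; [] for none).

EXEC = [2,4]

[0] flags=1001 → (cmp)
[1] flags=1001 VC?F → skip
[2] flags=1001 GE?T → r1=0x07
[3] flags=1010 → (cmp)
[4] flags=1010 LE?T → r1=0x77
[5] flags=1010 PL?F → skip
[6] flags=1010 GT?F → skip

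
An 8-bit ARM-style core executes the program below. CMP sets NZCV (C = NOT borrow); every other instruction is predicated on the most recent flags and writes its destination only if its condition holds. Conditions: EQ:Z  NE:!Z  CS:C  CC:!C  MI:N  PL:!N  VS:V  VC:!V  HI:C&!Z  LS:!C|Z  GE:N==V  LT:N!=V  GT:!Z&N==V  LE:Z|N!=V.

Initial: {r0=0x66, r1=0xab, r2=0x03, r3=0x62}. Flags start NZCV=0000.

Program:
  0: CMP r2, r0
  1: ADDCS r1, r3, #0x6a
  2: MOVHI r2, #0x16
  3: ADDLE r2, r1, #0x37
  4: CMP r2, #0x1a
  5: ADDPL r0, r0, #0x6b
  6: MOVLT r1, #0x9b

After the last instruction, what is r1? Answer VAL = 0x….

0: ✓ CMP  NZCV=1000
1: · ADDCS
2: · MOVHI
3: ✓ ADDLE  r2←0xe2
4: ✓ CMP  NZCV=1010
5: · ADDPL
6: ✓ MOVLT  r1←0x9b

VAL = 0x9b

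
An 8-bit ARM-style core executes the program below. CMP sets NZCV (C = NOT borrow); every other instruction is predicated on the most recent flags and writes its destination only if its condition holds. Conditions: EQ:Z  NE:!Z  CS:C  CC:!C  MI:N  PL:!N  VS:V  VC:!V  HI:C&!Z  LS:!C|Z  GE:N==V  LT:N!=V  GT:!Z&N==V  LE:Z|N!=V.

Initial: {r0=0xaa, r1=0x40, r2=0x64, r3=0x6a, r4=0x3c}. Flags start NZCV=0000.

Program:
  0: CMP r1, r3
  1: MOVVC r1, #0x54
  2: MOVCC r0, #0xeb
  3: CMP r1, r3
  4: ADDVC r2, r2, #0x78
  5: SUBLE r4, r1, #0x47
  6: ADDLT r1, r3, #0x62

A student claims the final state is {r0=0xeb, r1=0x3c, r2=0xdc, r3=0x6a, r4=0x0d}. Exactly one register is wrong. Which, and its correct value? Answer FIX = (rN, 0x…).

FIX = (r1, 0xcc)

0: ✓ CMP  NZCV=1000
1: ✓ MOVVC  r1←0x54
2: ✓ MOVCC  r0←0xeb
3: ✓ CMP  NZCV=1000
4: ✓ ADDVC  r2←0xdc
5: ✓ SUBLE  r4←0x0d
6: ✓ ADDLT  r1←0xcc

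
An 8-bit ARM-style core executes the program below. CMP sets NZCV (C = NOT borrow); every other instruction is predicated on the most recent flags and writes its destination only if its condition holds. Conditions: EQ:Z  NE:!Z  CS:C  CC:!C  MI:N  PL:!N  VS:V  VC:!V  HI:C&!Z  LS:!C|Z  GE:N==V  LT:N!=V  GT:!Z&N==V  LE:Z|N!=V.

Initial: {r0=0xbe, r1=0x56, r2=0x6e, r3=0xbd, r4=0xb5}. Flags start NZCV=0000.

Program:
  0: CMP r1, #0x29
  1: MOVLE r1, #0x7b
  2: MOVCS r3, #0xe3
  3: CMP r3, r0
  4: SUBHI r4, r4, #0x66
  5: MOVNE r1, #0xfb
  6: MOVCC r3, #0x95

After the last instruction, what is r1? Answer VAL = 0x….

0: ✓ CMP  NZCV=0010
1: · MOVLE
2: ✓ MOVCS  r3←0xe3
3: ✓ CMP  NZCV=0010
4: ✓ SUBHI  r4←0x4f
5: ✓ MOVNE  r1←0xfb
6: · MOVCC

VAL = 0xfb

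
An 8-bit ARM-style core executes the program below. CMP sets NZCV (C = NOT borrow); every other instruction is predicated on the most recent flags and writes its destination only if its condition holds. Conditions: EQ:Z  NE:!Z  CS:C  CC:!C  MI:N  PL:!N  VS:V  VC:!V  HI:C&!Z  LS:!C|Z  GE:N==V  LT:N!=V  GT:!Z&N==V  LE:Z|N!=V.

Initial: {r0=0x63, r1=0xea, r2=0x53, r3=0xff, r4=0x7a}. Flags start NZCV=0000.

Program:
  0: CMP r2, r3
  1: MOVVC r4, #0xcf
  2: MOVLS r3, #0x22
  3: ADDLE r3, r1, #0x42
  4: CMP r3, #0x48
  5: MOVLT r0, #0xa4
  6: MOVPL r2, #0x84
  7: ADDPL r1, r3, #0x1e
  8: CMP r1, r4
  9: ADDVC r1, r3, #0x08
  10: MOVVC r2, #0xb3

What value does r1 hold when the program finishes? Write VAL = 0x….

VAL = 0x2a

0: ✓ CMP  NZCV=0000
1: ✓ MOVVC  r4←0xcf
2: ✓ MOVLS  r3←0x22
3: · ADDLE
4: ✓ CMP  NZCV=1000
5: ✓ MOVLT  r0←0xa4
6: · MOVPL
7: · ADDPL
8: ✓ CMP  NZCV=0010
9: ✓ ADDVC  r1←0x2a
10: ✓ MOVVC  r2←0xb3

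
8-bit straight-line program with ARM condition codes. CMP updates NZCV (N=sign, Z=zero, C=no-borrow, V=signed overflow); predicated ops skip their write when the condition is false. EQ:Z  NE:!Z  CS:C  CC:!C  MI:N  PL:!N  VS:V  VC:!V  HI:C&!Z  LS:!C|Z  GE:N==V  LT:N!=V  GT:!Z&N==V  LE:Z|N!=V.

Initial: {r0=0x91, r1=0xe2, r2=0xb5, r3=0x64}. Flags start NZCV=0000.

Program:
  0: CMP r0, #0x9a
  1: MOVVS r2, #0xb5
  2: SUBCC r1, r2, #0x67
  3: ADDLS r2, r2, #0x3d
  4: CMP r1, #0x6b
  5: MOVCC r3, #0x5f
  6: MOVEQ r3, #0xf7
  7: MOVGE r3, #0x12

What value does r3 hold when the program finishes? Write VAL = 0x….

VAL = 0x5f

0: ✓ CMP  NZCV=1000
1: · MOVVS
2: ✓ SUBCC  r1←0x4e
3: ✓ ADDLS  r2←0xf2
4: ✓ CMP  NZCV=1000
5: ✓ MOVCC  r3←0x5f
6: · MOVEQ
7: · MOVGE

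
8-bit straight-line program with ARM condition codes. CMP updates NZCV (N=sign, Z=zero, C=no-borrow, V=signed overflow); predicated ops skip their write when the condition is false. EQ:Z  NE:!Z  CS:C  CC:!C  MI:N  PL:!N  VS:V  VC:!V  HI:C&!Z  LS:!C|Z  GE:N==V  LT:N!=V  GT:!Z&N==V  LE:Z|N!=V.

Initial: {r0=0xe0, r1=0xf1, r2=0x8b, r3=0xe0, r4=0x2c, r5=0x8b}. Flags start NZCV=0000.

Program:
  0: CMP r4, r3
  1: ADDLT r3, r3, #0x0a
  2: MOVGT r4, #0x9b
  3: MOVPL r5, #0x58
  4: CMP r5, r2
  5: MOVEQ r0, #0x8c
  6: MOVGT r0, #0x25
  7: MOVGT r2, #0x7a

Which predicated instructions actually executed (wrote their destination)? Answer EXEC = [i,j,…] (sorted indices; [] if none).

EXEC = [2,3,6,7]

[0] flags=0000 → (cmp)
[1] flags=0000 LT?F → skip
[2] flags=0000 GT?T → r4=0x9b
[3] flags=0000 PL?T → r5=0x58
[4] flags=1001 → (cmp)
[5] flags=1001 EQ?F → skip
[6] flags=1001 GT?T → r0=0x25
[7] flags=1001 GT?T → r2=0x7a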